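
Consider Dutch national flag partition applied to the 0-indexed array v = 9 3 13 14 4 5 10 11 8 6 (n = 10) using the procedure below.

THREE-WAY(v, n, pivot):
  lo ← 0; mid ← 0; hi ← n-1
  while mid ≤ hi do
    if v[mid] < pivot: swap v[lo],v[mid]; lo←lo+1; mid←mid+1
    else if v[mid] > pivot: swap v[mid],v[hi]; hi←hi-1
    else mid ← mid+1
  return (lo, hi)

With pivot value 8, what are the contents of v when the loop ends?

pivot = 8; lo=0, mid=0, hi=9
v[mid]=9>8: swap v[0],v[9]; hi=8 → 6 3 13 14 4 5 10 11 8 9
v[mid]=6<8: swap v[0],v[0]; lo=1,mid=1 → 6 3 13 14 4 5 10 11 8 9
v[mid]=3<8: swap v[1],v[1]; lo=2,mid=2 → 6 3 13 14 4 5 10 11 8 9
v[mid]=13>8: swap v[2],v[8]; hi=7 → 6 3 8 14 4 5 10 11 13 9
v[mid]=8=8: mid=3
v[mid]=14>8: swap v[3],v[7]; hi=6 → 6 3 8 11 4 5 10 14 13 9
v[mid]=11>8: swap v[3],v[6]; hi=5 → 6 3 8 10 4 5 11 14 13 9
v[mid]=10>8: swap v[3],v[5]; hi=4 → 6 3 8 5 4 10 11 14 13 9
v[mid]=5<8: swap v[2],v[3]; lo=3,mid=4 → 6 3 5 8 4 10 11 14 13 9
v[mid]=4<8: swap v[3],v[4]; lo=4,mid=5 → 6 3 5 4 8 10 11 14 13 9
end: lo=4, hi=4; v = 6 3 5 4 8 10 11 14 13 9

6 3 5 4 8 10 11 14 13 9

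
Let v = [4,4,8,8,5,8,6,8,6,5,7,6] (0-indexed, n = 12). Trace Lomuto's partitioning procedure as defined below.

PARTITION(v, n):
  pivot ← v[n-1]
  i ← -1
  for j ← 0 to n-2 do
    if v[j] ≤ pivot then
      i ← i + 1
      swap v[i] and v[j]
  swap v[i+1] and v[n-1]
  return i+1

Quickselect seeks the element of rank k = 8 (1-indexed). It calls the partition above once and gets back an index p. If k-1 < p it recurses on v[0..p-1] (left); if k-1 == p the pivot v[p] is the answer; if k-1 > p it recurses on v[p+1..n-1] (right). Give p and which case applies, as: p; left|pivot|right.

6; right

pivot=6, i=-1
j=0: 4≤6, i=0, swap(0,0) ⇒ [4,4,8,8,5,8,6,8,6,5,7,6]
j=1: 4≤6, i=1, swap(1,1) ⇒ [4,4,8,8,5,8,6,8,6,5,7,6]
j=2: 8>6, skip
j=3: 8>6, skip
j=4: 5≤6, i=2, swap(2,4) ⇒ [4,4,5,8,8,8,6,8,6,5,7,6]
j=5: 8>6, skip
j=6: 6≤6, i=3, swap(3,6) ⇒ [4,4,5,6,8,8,8,8,6,5,7,6]
j=7: 8>6, skip
j=8: 6≤6, i=4, swap(4,8) ⇒ [4,4,5,6,6,8,8,8,8,5,7,6]
j=9: 5≤6, i=5, swap(5,9) ⇒ [4,4,5,6,6,5,8,8,8,8,7,6]
j=10: 7>6, skip
swap(6,11) ⇒ [4,4,5,6,6,5,6,8,8,8,7,8]; return 6
p = 6; k-1 = 7 > 6 ⇒ right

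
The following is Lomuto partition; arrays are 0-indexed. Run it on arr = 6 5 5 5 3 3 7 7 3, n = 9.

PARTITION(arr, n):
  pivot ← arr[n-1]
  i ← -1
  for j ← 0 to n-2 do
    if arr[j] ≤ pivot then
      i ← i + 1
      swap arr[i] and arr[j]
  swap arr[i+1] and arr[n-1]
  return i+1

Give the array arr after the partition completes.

pivot=3, i=-1
j=0: 6>3, skip
j=1: 5>3, skip
j=2: 5>3, skip
j=3: 5>3, skip
j=4: 3≤3, i=0, swap(0,4) ⇒ 3 5 5 5 6 3 7 7 3
j=5: 3≤3, i=1, swap(1,5) ⇒ 3 3 5 5 6 5 7 7 3
j=6: 7>3, skip
j=7: 7>3, skip
swap(2,8) ⇒ 3 3 3 5 6 5 7 7 5; return 2

3 3 3 5 6 5 7 7 5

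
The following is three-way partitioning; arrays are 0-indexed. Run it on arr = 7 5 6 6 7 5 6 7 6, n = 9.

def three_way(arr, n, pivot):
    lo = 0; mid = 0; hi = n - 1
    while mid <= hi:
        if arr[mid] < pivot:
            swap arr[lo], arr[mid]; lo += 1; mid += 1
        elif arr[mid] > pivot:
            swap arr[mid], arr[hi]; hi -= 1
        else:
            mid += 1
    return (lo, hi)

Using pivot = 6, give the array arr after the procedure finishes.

lo=0 mid=0 hi=8
7>6: swap(0,8), hi=7 ⇒ 6 5 6 6 7 5 6 7 7
6=6: mid=1
5<6: swap(0,1), lo=1 mid=2 ⇒ 5 6 6 6 7 5 6 7 7
6=6: mid=3
6=6: mid=4
7>6: swap(4,7), hi=6 ⇒ 5 6 6 6 7 5 6 7 7
7>6: swap(4,6), hi=5 ⇒ 5 6 6 6 6 5 7 7 7
6=6: mid=5
5<6: swap(1,5), lo=2 mid=6 ⇒ 5 5 6 6 6 6 7 7 7
done. lo=2 hi=5; arr=5 5 6 6 6 6 7 7 7

5 5 6 6 6 6 7 7 7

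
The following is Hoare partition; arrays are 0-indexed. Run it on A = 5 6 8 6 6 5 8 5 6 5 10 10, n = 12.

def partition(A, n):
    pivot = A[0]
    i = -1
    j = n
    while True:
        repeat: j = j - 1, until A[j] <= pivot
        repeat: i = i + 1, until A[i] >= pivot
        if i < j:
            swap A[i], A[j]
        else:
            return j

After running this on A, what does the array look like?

5 5 5 6 6 8 8 6 6 5 10 10

pivot=5
j stops at 9 (5), i stops at 0 (5); swap ⇒ 5 6 8 6 6 5 8 5 6 5 10 10
j stops at 7 (5), i stops at 1 (6); swap ⇒ 5 5 8 6 6 5 8 6 6 5 10 10
j stops at 5 (5), i stops at 2 (8); swap ⇒ 5 5 5 6 6 8 8 6 6 5 10 10
j stops at 2, i stops at 3; i≥j ⇒ return 2. A=5 5 5 6 6 8 8 6 6 5 10 10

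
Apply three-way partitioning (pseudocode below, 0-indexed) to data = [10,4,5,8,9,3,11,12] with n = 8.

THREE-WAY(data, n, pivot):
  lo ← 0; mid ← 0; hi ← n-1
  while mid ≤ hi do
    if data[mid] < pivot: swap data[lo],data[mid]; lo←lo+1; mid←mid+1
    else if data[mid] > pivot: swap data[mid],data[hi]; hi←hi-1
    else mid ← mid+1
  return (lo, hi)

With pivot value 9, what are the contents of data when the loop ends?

pivot = 9; lo=0, mid=0, hi=7
data[mid]=10>9: swap data[0],data[7]; hi=6 → [12,4,5,8,9,3,11,10]
data[mid]=12>9: swap data[0],data[6]; hi=5 → [11,4,5,8,9,3,12,10]
data[mid]=11>9: swap data[0],data[5]; hi=4 → [3,4,5,8,9,11,12,10]
data[mid]=3<9: swap data[0],data[0]; lo=1,mid=1 → [3,4,5,8,9,11,12,10]
data[mid]=4<9: swap data[1],data[1]; lo=2,mid=2 → [3,4,5,8,9,11,12,10]
data[mid]=5<9: swap data[2],data[2]; lo=3,mid=3 → [3,4,5,8,9,11,12,10]
data[mid]=8<9: swap data[3],data[3]; lo=4,mid=4 → [3,4,5,8,9,11,12,10]
data[mid]=9=9: mid=5
end: lo=4, hi=4; data = [3,4,5,8,9,11,12,10]

[3,4,5,8,9,11,12,10]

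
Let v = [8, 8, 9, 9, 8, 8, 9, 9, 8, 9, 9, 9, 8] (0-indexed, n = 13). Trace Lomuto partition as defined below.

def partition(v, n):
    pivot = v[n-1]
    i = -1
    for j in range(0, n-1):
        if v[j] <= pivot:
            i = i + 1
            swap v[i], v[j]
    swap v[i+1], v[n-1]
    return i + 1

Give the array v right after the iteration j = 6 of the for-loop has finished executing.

pivot = v[12] = 8; i = -1
j=0: v[0]=8 ≤ 8 → i=0, swap v[0],v[0] (no change) → [8, 8, 9, 9, 8, 8, 9, 9, 8, 9, 9, 9, 8]
j=1: v[1]=8 ≤ 8 → i=1, swap v[1],v[1] (no change) → [8, 8, 9, 9, 8, 8, 9, 9, 8, 9, 9, 9, 8]
j=2: v[2]=9 > 8 → no swap
j=3: v[3]=9 > 8 → no swap
j=4: v[4]=8 ≤ 8 → i=2, swap v[2],v[4] → [8, 8, 8, 9, 9, 8, 9, 9, 8, 9, 9, 9, 8]
j=5: v[5]=8 ≤ 8 → i=3, swap v[3],v[5] → [8, 8, 8, 8, 9, 9, 9, 9, 8, 9, 9, 9, 8]
j=6: v[6]=9 > 8 → no swap
(after j=6) v = [8, 8, 8, 8, 9, 9, 9, 9, 8, 9, 9, 9, 8]

[8, 8, 8, 8, 9, 9, 9, 9, 8, 9, 9, 9, 8]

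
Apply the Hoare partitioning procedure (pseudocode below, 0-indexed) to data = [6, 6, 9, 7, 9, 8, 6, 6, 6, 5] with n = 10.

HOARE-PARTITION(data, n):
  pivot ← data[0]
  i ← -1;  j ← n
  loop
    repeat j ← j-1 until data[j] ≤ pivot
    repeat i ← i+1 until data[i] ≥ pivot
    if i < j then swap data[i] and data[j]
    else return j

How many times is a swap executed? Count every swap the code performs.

pivot=6
j stops at 9 (5), i stops at 0 (6); swap ⇒ [5, 6, 9, 7, 9, 8, 6, 6, 6, 6]
j stops at 8 (6), i stops at 1 (6); swap ⇒ [5, 6, 9, 7, 9, 8, 6, 6, 6, 6]
j stops at 7 (6), i stops at 2 (9); swap ⇒ [5, 6, 6, 7, 9, 8, 6, 9, 6, 6]
j stops at 6 (6), i stops at 3 (7); swap ⇒ [5, 6, 6, 6, 9, 8, 7, 9, 6, 6]
j stops at 3, i stops at 4; i≥j ⇒ return 3. data=[5, 6, 6, 6, 9, 8, 7, 9, 6, 6]

4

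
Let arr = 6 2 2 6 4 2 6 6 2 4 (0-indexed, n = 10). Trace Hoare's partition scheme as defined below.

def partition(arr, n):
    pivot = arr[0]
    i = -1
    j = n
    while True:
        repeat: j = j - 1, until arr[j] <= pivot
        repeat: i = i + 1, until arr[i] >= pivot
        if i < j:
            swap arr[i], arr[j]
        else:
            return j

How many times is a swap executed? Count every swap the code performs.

pivot=6
j stops at 9 (4), i stops at 0 (6); swap ⇒ 4 2 2 6 4 2 6 6 2 6
j stops at 8 (2), i stops at 3 (6); swap ⇒ 4 2 2 2 4 2 6 6 6 6
j stops at 7 (6), i stops at 6 (6); swap ⇒ 4 2 2 2 4 2 6 6 6 6
j stops at 6, i stops at 7; i≥j ⇒ return 6. arr=4 2 2 2 4 2 6 6 6 6

3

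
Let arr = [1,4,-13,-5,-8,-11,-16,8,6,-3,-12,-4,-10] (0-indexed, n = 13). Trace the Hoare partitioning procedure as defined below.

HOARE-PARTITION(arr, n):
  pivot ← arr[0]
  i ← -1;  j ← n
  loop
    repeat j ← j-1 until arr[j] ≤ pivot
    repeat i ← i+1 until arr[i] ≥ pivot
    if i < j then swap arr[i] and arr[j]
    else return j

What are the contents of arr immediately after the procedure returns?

[-10,-4,-13,-5,-8,-11,-16,-12,-3,6,8,4,1]

pivot = arr[0] = 1; i = -1, j = 13
j→12 (arr[12]=-10≤1), i→0 (arr[0]=1≥1); i<j, swap → [-10,4,-13,-5,-8,-11,-16,8,6,-3,-12,-4,1]
j→11 (arr[11]=-4≤1), i→1 (arr[1]=4≥1); i<j, swap → [-10,-4,-13,-5,-8,-11,-16,8,6,-3,-12,4,1]
j→10 (arr[10]=-12≤1), i→7 (arr[7]=8≥1); i<j, swap → [-10,-4,-13,-5,-8,-11,-16,-12,6,-3,8,4,1]
j→9 (arr[9]=-3≤1), i→8 (arr[8]=6≥1); i<j, swap → [-10,-4,-13,-5,-8,-11,-16,-12,-3,6,8,4,1]
j→8, i→9; i≥j, return j=8. arr = [-10,-4,-13,-5,-8,-11,-16,-12,-3,6,8,4,1]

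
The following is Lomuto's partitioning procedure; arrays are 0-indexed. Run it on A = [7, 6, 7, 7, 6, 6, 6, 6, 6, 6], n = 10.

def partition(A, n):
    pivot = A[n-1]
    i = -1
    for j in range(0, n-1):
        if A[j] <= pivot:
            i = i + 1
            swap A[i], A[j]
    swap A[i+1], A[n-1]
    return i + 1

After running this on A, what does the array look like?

[6, 6, 6, 6, 6, 6, 6, 7, 7, 7]

pivot = A[9] = 6; i = -1
j=0: A[0]=7 > 6 → no swap
j=1: A[1]=6 ≤ 6 → i=0, swap A[0],A[1] → [6, 7, 7, 7, 6, 6, 6, 6, 6, 6]
j=2: A[2]=7 > 6 → no swap
j=3: A[3]=7 > 6 → no swap
j=4: A[4]=6 ≤ 6 → i=1, swap A[1],A[4] → [6, 6, 7, 7, 7, 6, 6, 6, 6, 6]
j=5: A[5]=6 ≤ 6 → i=2, swap A[2],A[5] → [6, 6, 6, 7, 7, 7, 6, 6, 6, 6]
j=6: A[6]=6 ≤ 6 → i=3, swap A[3],A[6] → [6, 6, 6, 6, 7, 7, 7, 6, 6, 6]
j=7: A[7]=6 ≤ 6 → i=4, swap A[4],A[7] → [6, 6, 6, 6, 6, 7, 7, 7, 6, 6]
j=8: A[8]=6 ≤ 6 → i=5, swap A[5],A[8] → [6, 6, 6, 6, 6, 6, 7, 7, 7, 6]
final swap A[6],A[9] → [6, 6, 6, 6, 6, 6, 6, 7, 7, 7]; return 6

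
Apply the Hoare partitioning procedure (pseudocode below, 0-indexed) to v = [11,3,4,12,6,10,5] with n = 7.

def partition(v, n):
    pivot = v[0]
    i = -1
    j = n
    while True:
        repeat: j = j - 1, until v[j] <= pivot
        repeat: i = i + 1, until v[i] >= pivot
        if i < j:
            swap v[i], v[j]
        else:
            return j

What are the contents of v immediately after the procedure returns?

[5,3,4,10,6,12,11]

pivot=11
j stops at 6 (5), i stops at 0 (11); swap ⇒ [5,3,4,12,6,10,11]
j stops at 5 (10), i stops at 3 (12); swap ⇒ [5,3,4,10,6,12,11]
j stops at 4, i stops at 5; i≥j ⇒ return 4. v=[5,3,4,10,6,12,11]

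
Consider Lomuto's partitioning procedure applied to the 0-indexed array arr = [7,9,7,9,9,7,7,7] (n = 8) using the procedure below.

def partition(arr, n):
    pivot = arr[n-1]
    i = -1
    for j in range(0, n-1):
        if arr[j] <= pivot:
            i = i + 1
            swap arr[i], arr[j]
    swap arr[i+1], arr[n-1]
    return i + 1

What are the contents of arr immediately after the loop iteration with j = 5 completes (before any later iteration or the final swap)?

pivot=7, i=-1
j=0: 7≤7, i=0, swap(0,0) ⇒ [7,9,7,9,9,7,7,7]
j=1: 9>7, skip
j=2: 7≤7, i=1, swap(1,2) ⇒ [7,7,9,9,9,7,7,7]
j=3: 9>7, skip
j=4: 9>7, skip
j=5: 7≤7, i=2, swap(2,5) ⇒ [7,7,7,9,9,9,7,7]
(after j=5) arr = [7,7,7,9,9,9,7,7]

[7,7,7,9,9,9,7,7]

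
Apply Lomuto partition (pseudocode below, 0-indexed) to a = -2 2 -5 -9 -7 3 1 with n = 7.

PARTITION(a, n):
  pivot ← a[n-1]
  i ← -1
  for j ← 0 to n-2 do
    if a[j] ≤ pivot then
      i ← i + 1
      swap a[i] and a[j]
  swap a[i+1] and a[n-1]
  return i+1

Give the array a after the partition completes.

pivot=1, i=-1
j=0: -2≤1, i=0, swap(0,0) ⇒ -2 2 -5 -9 -7 3 1
j=1: 2>1, skip
j=2: -5≤1, i=1, swap(1,2) ⇒ -2 -5 2 -9 -7 3 1
j=3: -9≤1, i=2, swap(2,3) ⇒ -2 -5 -9 2 -7 3 1
j=4: -7≤1, i=3, swap(3,4) ⇒ -2 -5 -9 -7 2 3 1
j=5: 3>1, skip
swap(4,6) ⇒ -2 -5 -9 -7 1 3 2; return 4

-2 -5 -9 -7 1 3 2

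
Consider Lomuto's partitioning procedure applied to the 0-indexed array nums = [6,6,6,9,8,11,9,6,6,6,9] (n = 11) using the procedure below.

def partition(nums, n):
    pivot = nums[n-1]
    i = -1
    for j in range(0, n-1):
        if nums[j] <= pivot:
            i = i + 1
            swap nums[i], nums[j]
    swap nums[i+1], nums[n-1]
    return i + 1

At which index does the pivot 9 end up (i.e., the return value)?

9

pivot=9, i=-1
j=0: 6≤9, i=0, swap(0,0) ⇒ [6,6,6,9,8,11,9,6,6,6,9]
j=1: 6≤9, i=1, swap(1,1) ⇒ [6,6,6,9,8,11,9,6,6,6,9]
j=2: 6≤9, i=2, swap(2,2) ⇒ [6,6,6,9,8,11,9,6,6,6,9]
j=3: 9≤9, i=3, swap(3,3) ⇒ [6,6,6,9,8,11,9,6,6,6,9]
j=4: 8≤9, i=4, swap(4,4) ⇒ [6,6,6,9,8,11,9,6,6,6,9]
j=5: 11>9, skip
j=6: 9≤9, i=5, swap(5,6) ⇒ [6,6,6,9,8,9,11,6,6,6,9]
j=7: 6≤9, i=6, swap(6,7) ⇒ [6,6,6,9,8,9,6,11,6,6,9]
j=8: 6≤9, i=7, swap(7,8) ⇒ [6,6,6,9,8,9,6,6,11,6,9]
j=9: 6≤9, i=8, swap(8,9) ⇒ [6,6,6,9,8,9,6,6,6,11,9]
swap(9,10) ⇒ [6,6,6,9,8,9,6,6,6,9,11]; return 9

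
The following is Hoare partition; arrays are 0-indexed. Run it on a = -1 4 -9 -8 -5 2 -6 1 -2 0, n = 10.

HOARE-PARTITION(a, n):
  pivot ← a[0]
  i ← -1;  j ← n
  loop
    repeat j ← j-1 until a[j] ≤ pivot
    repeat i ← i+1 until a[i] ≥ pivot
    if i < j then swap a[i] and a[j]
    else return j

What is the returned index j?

4

pivot=-1
j stops at 8 (-2), i stops at 0 (-1); swap ⇒ -2 4 -9 -8 -5 2 -6 1 -1 0
j stops at 6 (-6), i stops at 1 (4); swap ⇒ -2 -6 -9 -8 -5 2 4 1 -1 0
j stops at 4, i stops at 5; i≥j ⇒ return 4. a=-2 -6 -9 -8 -5 2 4 1 -1 0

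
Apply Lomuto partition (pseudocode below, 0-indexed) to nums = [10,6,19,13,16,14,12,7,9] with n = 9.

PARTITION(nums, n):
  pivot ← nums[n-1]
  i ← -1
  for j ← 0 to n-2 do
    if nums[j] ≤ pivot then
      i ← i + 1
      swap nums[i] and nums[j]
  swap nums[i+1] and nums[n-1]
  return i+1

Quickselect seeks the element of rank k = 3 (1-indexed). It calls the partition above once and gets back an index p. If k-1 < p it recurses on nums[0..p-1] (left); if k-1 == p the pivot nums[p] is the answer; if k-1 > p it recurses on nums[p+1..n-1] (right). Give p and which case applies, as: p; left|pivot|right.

2; pivot

pivot=9, i=-1
j=0: 10>9, skip
j=1: 6≤9, i=0, swap(0,1) ⇒ [6,10,19,13,16,14,12,7,9]
j=2: 19>9, skip
j=3: 13>9, skip
j=4: 16>9, skip
j=5: 14>9, skip
j=6: 12>9, skip
j=7: 7≤9, i=1, swap(1,7) ⇒ [6,7,19,13,16,14,12,10,9]
swap(2,8) ⇒ [6,7,9,13,16,14,12,10,19]; return 2
p = 2; k-1 = 2 == 2 ⇒ pivot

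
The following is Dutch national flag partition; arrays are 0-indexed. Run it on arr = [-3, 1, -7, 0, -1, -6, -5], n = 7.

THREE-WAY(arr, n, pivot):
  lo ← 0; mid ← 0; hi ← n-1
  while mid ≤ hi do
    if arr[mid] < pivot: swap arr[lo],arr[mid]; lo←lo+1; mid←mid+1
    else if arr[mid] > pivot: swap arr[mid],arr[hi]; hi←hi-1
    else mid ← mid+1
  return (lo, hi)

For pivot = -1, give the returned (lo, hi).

(4, 4)

pivot = -1; lo=0, mid=0, hi=6
arr[mid]=-3<-1: swap arr[0],arr[0]; lo=1,mid=1 → [-3, 1, -7, 0, -1, -6, -5]
arr[mid]=1>-1: swap arr[1],arr[6]; hi=5 → [-3, -5, -7, 0, -1, -6, 1]
arr[mid]=-5<-1: swap arr[1],arr[1]; lo=2,mid=2 → [-3, -5, -7, 0, -1, -6, 1]
arr[mid]=-7<-1: swap arr[2],arr[2]; lo=3,mid=3 → [-3, -5, -7, 0, -1, -6, 1]
arr[mid]=0>-1: swap arr[3],arr[5]; hi=4 → [-3, -5, -7, -6, -1, 0, 1]
arr[mid]=-6<-1: swap arr[3],arr[3]; lo=4,mid=4 → [-3, -5, -7, -6, -1, 0, 1]
arr[mid]=-1=-1: mid=5
end: lo=4, hi=4; arr = [-3, -5, -7, -6, -1, 0, 1]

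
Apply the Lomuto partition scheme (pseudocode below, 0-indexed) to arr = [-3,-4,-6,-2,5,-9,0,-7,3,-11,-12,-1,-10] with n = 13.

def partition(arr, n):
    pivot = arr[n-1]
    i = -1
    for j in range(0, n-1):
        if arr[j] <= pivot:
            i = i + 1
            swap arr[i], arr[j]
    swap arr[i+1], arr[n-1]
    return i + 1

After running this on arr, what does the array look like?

pivot=-10, i=-1
j=0: -3>-10, skip
j=1: -4>-10, skip
j=2: -6>-10, skip
j=3: -2>-10, skip
j=4: 5>-10, skip
j=5: -9>-10, skip
j=6: 0>-10, skip
j=7: -7>-10, skip
j=8: 3>-10, skip
j=9: -11≤-10, i=0, swap(0,9) ⇒ [-11,-4,-6,-2,5,-9,0,-7,3,-3,-12,-1,-10]
j=10: -12≤-10, i=1, swap(1,10) ⇒ [-11,-12,-6,-2,5,-9,0,-7,3,-3,-4,-1,-10]
j=11: -1>-10, skip
swap(2,12) ⇒ [-11,-12,-10,-2,5,-9,0,-7,3,-3,-4,-1,-6]; return 2

[-11,-12,-10,-2,5,-9,0,-7,3,-3,-4,-1,-6]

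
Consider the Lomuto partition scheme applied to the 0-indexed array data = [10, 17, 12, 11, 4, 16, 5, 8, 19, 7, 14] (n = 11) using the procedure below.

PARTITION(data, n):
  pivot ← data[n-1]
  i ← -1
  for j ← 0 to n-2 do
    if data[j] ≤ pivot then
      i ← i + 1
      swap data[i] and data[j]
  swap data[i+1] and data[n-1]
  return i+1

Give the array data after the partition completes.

[10, 12, 11, 4, 5, 8, 7, 14, 19, 17, 16]

pivot = data[10] = 14; i = -1
j=0: data[0]=10 ≤ 14 → i=0, swap data[0],data[0] (no change) → [10, 17, 12, 11, 4, 16, 5, 8, 19, 7, 14]
j=1: data[1]=17 > 14 → no swap
j=2: data[2]=12 ≤ 14 → i=1, swap data[1],data[2] → [10, 12, 17, 11, 4, 16, 5, 8, 19, 7, 14]
j=3: data[3]=11 ≤ 14 → i=2, swap data[2],data[3] → [10, 12, 11, 17, 4, 16, 5, 8, 19, 7, 14]
j=4: data[4]=4 ≤ 14 → i=3, swap data[3],data[4] → [10, 12, 11, 4, 17, 16, 5, 8, 19, 7, 14]
j=5: data[5]=16 > 14 → no swap
j=6: data[6]=5 ≤ 14 → i=4, swap data[4],data[6] → [10, 12, 11, 4, 5, 16, 17, 8, 19, 7, 14]
j=7: data[7]=8 ≤ 14 → i=5, swap data[5],data[7] → [10, 12, 11, 4, 5, 8, 17, 16, 19, 7, 14]
j=8: data[8]=19 > 14 → no swap
j=9: data[9]=7 ≤ 14 → i=6, swap data[6],data[9] → [10, 12, 11, 4, 5, 8, 7, 16, 19, 17, 14]
final swap data[7],data[10] → [10, 12, 11, 4, 5, 8, 7, 14, 19, 17, 16]; return 7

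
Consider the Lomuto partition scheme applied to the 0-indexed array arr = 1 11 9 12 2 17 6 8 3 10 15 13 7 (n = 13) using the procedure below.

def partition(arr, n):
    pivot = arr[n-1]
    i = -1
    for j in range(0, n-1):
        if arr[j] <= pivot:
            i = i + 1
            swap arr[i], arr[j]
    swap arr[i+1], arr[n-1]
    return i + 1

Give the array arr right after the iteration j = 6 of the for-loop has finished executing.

pivot=7, i=-1
j=0: 1≤7, i=0, swap(0,0) ⇒ 1 11 9 12 2 17 6 8 3 10 15 13 7
j=1: 11>7, skip
j=2: 9>7, skip
j=3: 12>7, skip
j=4: 2≤7, i=1, swap(1,4) ⇒ 1 2 9 12 11 17 6 8 3 10 15 13 7
j=5: 17>7, skip
j=6: 6≤7, i=2, swap(2,6) ⇒ 1 2 6 12 11 17 9 8 3 10 15 13 7
(after j=6) arr = 1 2 6 12 11 17 9 8 3 10 15 13 7

1 2 6 12 11 17 9 8 3 10 15 13 7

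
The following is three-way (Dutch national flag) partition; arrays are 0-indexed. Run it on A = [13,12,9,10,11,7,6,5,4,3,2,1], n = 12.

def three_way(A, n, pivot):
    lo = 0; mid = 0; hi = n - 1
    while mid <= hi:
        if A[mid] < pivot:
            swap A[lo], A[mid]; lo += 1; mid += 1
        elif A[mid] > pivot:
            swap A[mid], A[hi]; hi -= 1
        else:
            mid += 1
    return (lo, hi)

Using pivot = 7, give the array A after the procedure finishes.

pivot = 7; lo=0, mid=0, hi=11
A[mid]=13>7: swap A[0],A[11]; hi=10 → [1,12,9,10,11,7,6,5,4,3,2,13]
A[mid]=1<7: swap A[0],A[0]; lo=1,mid=1 → [1,12,9,10,11,7,6,5,4,3,2,13]
A[mid]=12>7: swap A[1],A[10]; hi=9 → [1,2,9,10,11,7,6,5,4,3,12,13]
A[mid]=2<7: swap A[1],A[1]; lo=2,mid=2 → [1,2,9,10,11,7,6,5,4,3,12,13]
A[mid]=9>7: swap A[2],A[9]; hi=8 → [1,2,3,10,11,7,6,5,4,9,12,13]
A[mid]=3<7: swap A[2],A[2]; lo=3,mid=3 → [1,2,3,10,11,7,6,5,4,9,12,13]
A[mid]=10>7: swap A[3],A[8]; hi=7 → [1,2,3,4,11,7,6,5,10,9,12,13]
A[mid]=4<7: swap A[3],A[3]; lo=4,mid=4 → [1,2,3,4,11,7,6,5,10,9,12,13]
A[mid]=11>7: swap A[4],A[7]; hi=6 → [1,2,3,4,5,7,6,11,10,9,12,13]
A[mid]=5<7: swap A[4],A[4]; lo=5,mid=5 → [1,2,3,4,5,7,6,11,10,9,12,13]
A[mid]=7=7: mid=6
A[mid]=6<7: swap A[5],A[6]; lo=6,mid=7 → [1,2,3,4,5,6,7,11,10,9,12,13]
end: lo=6, hi=6; A = [1,2,3,4,5,6,7,11,10,9,12,13]

[1,2,3,4,5,6,7,11,10,9,12,13]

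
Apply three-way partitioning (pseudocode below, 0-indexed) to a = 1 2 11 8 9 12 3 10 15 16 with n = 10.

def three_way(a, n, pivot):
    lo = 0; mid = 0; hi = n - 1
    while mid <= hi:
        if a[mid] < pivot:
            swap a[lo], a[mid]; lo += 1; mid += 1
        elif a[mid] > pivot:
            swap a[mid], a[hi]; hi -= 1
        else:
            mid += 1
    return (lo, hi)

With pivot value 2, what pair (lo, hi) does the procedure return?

(1, 1)

lo=0 mid=0 hi=9
1<2: swap(0,0), lo=1 mid=1 ⇒ 1 2 11 8 9 12 3 10 15 16
2=2: mid=2
11>2: swap(2,9), hi=8 ⇒ 1 2 16 8 9 12 3 10 15 11
16>2: swap(2,8), hi=7 ⇒ 1 2 15 8 9 12 3 10 16 11
15>2: swap(2,7), hi=6 ⇒ 1 2 10 8 9 12 3 15 16 11
10>2: swap(2,6), hi=5 ⇒ 1 2 3 8 9 12 10 15 16 11
3>2: swap(2,5), hi=4 ⇒ 1 2 12 8 9 3 10 15 16 11
12>2: swap(2,4), hi=3 ⇒ 1 2 9 8 12 3 10 15 16 11
9>2: swap(2,3), hi=2 ⇒ 1 2 8 9 12 3 10 15 16 11
8>2: swap(2,2), hi=1 ⇒ 1 2 8 9 12 3 10 15 16 11
done. lo=1 hi=1; a=1 2 8 9 12 3 10 15 16 11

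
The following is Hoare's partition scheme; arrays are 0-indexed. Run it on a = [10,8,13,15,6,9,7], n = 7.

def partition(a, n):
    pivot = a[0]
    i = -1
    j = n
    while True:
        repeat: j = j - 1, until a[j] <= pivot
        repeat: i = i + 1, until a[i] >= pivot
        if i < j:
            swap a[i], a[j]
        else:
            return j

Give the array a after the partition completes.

[7,8,9,6,15,13,10]

pivot = a[0] = 10; i = -1, j = 7
j→6 (a[6]=7≤10), i→0 (a[0]=10≥10); i<j, swap → [7,8,13,15,6,9,10]
j→5 (a[5]=9≤10), i→2 (a[2]=13≥10); i<j, swap → [7,8,9,15,6,13,10]
j→4 (a[4]=6≤10), i→3 (a[3]=15≥10); i<j, swap → [7,8,9,6,15,13,10]
j→3, i→4; i≥j, return j=3. a = [7,8,9,6,15,13,10]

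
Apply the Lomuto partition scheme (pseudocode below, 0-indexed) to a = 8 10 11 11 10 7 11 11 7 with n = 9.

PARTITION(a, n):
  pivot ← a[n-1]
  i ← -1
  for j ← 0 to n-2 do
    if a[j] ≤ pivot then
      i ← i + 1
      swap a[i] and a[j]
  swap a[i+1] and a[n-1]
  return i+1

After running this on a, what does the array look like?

7 7 11 11 10 8 11 11 10

pivot = a[8] = 7; i = -1
j=0: a[0]=8 > 7 → no swap
j=1: a[1]=10 > 7 → no swap
j=2: a[2]=11 > 7 → no swap
j=3: a[3]=11 > 7 → no swap
j=4: a[4]=10 > 7 → no swap
j=5: a[5]=7 ≤ 7 → i=0, swap a[0],a[5] → 7 10 11 11 10 8 11 11 7
j=6: a[6]=11 > 7 → no swap
j=7: a[7]=11 > 7 → no swap
final swap a[1],a[8] → 7 7 11 11 10 8 11 11 10; return 1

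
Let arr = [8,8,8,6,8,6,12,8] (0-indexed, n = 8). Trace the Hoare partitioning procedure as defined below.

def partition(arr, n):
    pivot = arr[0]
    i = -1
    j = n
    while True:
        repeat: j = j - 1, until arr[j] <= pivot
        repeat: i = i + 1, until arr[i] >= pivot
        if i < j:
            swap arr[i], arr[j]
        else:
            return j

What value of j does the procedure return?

pivot=8
j stops at 7 (8), i stops at 0 (8); swap ⇒ [8,8,8,6,8,6,12,8]
j stops at 5 (6), i stops at 1 (8); swap ⇒ [8,6,8,6,8,8,12,8]
j stops at 4 (8), i stops at 2 (8); swap ⇒ [8,6,8,6,8,8,12,8]
j stops at 3, i stops at 4; i≥j ⇒ return 3. arr=[8,6,8,6,8,8,12,8]

3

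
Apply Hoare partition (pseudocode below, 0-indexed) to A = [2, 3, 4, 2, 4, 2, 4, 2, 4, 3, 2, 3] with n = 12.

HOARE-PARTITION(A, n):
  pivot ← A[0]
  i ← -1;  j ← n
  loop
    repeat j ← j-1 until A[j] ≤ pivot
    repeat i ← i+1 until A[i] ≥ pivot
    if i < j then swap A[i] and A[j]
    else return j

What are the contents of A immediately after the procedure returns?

[2, 2, 2, 2, 4, 4, 4, 3, 4, 3, 2, 3]

pivot=2
j stops at 10 (2), i stops at 0 (2); swap ⇒ [2, 3, 4, 2, 4, 2, 4, 2, 4, 3, 2, 3]
j stops at 7 (2), i stops at 1 (3); swap ⇒ [2, 2, 4, 2, 4, 2, 4, 3, 4, 3, 2, 3]
j stops at 5 (2), i stops at 2 (4); swap ⇒ [2, 2, 2, 2, 4, 4, 4, 3, 4, 3, 2, 3]
j stops at 3, i stops at 3; i≥j ⇒ return 3. A=[2, 2, 2, 2, 4, 4, 4, 3, 4, 3, 2, 3]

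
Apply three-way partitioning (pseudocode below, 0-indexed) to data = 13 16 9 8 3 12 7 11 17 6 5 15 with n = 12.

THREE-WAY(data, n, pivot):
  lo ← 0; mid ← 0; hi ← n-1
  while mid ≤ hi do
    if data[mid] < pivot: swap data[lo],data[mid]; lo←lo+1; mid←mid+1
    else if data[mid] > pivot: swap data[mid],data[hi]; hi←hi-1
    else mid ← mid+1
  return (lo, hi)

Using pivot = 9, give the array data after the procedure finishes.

pivot = 9; lo=0, mid=0, hi=11
data[mid]=13>9: swap data[0],data[11]; hi=10 → 15 16 9 8 3 12 7 11 17 6 5 13
data[mid]=15>9: swap data[0],data[10]; hi=9 → 5 16 9 8 3 12 7 11 17 6 15 13
data[mid]=5<9: swap data[0],data[0]; lo=1,mid=1 → 5 16 9 8 3 12 7 11 17 6 15 13
data[mid]=16>9: swap data[1],data[9]; hi=8 → 5 6 9 8 3 12 7 11 17 16 15 13
data[mid]=6<9: swap data[1],data[1]; lo=2,mid=2 → 5 6 9 8 3 12 7 11 17 16 15 13
data[mid]=9=9: mid=3
data[mid]=8<9: swap data[2],data[3]; lo=3,mid=4 → 5 6 8 9 3 12 7 11 17 16 15 13
data[mid]=3<9: swap data[3],data[4]; lo=4,mid=5 → 5 6 8 3 9 12 7 11 17 16 15 13
data[mid]=12>9: swap data[5],data[8]; hi=7 → 5 6 8 3 9 17 7 11 12 16 15 13
data[mid]=17>9: swap data[5],data[7]; hi=6 → 5 6 8 3 9 11 7 17 12 16 15 13
data[mid]=11>9: swap data[5],data[6]; hi=5 → 5 6 8 3 9 7 11 17 12 16 15 13
data[mid]=7<9: swap data[4],data[5]; lo=5,mid=6 → 5 6 8 3 7 9 11 17 12 16 15 13
end: lo=5, hi=5; data = 5 6 8 3 7 9 11 17 12 16 15 13

5 6 8 3 7 9 11 17 12 16 15 13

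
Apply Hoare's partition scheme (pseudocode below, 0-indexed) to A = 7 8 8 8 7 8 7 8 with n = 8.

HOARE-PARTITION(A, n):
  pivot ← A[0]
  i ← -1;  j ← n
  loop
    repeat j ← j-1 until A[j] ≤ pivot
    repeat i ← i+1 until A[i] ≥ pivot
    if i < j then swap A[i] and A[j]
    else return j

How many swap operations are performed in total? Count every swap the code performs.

pivot = A[0] = 7; i = -1, j = 8
j→6 (A[6]=7≤7), i→0 (A[0]=7≥7); i<j, swap → 7 8 8 8 7 8 7 8
j→4 (A[4]=7≤7), i→1 (A[1]=8≥7); i<j, swap → 7 7 8 8 8 8 7 8
j→1, i→2; i≥j, return j=1. A = 7 7 8 8 8 8 7 8

2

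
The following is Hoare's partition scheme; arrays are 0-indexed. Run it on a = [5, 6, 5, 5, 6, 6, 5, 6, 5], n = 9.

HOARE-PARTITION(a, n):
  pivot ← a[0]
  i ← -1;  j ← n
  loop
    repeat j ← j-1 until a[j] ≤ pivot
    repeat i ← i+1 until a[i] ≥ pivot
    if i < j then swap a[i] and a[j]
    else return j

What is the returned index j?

2

pivot = a[0] = 5; i = -1, j = 9
j→8 (a[8]=5≤5), i→0 (a[0]=5≥5); i<j, swap → [5, 6, 5, 5, 6, 6, 5, 6, 5]
j→6 (a[6]=5≤5), i→1 (a[1]=6≥5); i<j, swap → [5, 5, 5, 5, 6, 6, 6, 6, 5]
j→3 (a[3]=5≤5), i→2 (a[2]=5≥5); i<j, swap → [5, 5, 5, 5, 6, 6, 6, 6, 5]
j→2, i→3; i≥j, return j=2. a = [5, 5, 5, 5, 6, 6, 6, 6, 5]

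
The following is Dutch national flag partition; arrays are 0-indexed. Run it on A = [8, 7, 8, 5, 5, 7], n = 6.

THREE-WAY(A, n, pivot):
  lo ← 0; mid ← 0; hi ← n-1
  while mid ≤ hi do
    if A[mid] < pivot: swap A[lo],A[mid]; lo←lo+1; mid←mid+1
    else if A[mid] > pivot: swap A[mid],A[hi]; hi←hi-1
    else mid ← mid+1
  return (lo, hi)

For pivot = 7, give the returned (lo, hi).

(2, 3)

lo=0 mid=0 hi=5
8>7: swap(0,5), hi=4 ⇒ [7, 7, 8, 5, 5, 8]
7=7: mid=1
7=7: mid=2
8>7: swap(2,4), hi=3 ⇒ [7, 7, 5, 5, 8, 8]
5<7: swap(0,2), lo=1 mid=3 ⇒ [5, 7, 7, 5, 8, 8]
5<7: swap(1,3), lo=2 mid=4 ⇒ [5, 5, 7, 7, 8, 8]
done. lo=2 hi=3; A=[5, 5, 7, 7, 8, 8]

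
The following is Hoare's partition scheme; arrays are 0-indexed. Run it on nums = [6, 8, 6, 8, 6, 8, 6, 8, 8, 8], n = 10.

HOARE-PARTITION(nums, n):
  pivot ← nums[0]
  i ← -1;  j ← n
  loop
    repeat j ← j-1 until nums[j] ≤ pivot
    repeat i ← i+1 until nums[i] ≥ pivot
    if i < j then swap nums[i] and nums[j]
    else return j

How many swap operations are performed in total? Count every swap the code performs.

2

pivot = nums[0] = 6; i = -1, j = 10
j→6 (nums[6]=6≤6), i→0 (nums[0]=6≥6); i<j, swap → [6, 8, 6, 8, 6, 8, 6, 8, 8, 8]
j→4 (nums[4]=6≤6), i→1 (nums[1]=8≥6); i<j, swap → [6, 6, 6, 8, 8, 8, 6, 8, 8, 8]
j→2, i→2; i≥j, return j=2. nums = [6, 6, 6, 8, 8, 8, 6, 8, 8, 8]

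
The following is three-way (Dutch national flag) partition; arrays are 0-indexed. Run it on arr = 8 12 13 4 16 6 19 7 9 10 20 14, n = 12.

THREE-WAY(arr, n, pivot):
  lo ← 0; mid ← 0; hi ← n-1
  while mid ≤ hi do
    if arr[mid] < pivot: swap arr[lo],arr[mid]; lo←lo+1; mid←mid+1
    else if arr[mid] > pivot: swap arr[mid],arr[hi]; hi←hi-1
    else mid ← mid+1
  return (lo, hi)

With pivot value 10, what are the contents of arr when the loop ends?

8 9 4 7 6 10 19 16 13 20 14 12

lo=0 mid=0 hi=11
8<10: swap(0,0), lo=1 mid=1 ⇒ 8 12 13 4 16 6 19 7 9 10 20 14
12>10: swap(1,11), hi=10 ⇒ 8 14 13 4 16 6 19 7 9 10 20 12
14>10: swap(1,10), hi=9 ⇒ 8 20 13 4 16 6 19 7 9 10 14 12
20>10: swap(1,9), hi=8 ⇒ 8 10 13 4 16 6 19 7 9 20 14 12
10=10: mid=2
13>10: swap(2,8), hi=7 ⇒ 8 10 9 4 16 6 19 7 13 20 14 12
9<10: swap(1,2), lo=2 mid=3 ⇒ 8 9 10 4 16 6 19 7 13 20 14 12
4<10: swap(2,3), lo=3 mid=4 ⇒ 8 9 4 10 16 6 19 7 13 20 14 12
16>10: swap(4,7), hi=6 ⇒ 8 9 4 10 7 6 19 16 13 20 14 12
7<10: swap(3,4), lo=4 mid=5 ⇒ 8 9 4 7 10 6 19 16 13 20 14 12
6<10: swap(4,5), lo=5 mid=6 ⇒ 8 9 4 7 6 10 19 16 13 20 14 12
19>10: swap(6,6), hi=5 ⇒ 8 9 4 7 6 10 19 16 13 20 14 12
done. lo=5 hi=5; arr=8 9 4 7 6 10 19 16 13 20 14 12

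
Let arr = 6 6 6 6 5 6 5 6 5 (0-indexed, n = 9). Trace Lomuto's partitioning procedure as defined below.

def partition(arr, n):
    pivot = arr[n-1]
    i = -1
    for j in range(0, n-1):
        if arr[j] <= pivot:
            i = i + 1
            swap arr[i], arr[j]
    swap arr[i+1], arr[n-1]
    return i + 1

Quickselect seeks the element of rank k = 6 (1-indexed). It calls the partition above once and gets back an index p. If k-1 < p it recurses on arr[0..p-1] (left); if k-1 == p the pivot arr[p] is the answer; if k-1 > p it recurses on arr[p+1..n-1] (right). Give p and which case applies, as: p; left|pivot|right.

2; right

pivot = arr[8] = 5; i = -1
j=0: arr[0]=6 > 5 → no swap
j=1: arr[1]=6 > 5 → no swap
j=2: arr[2]=6 > 5 → no swap
j=3: arr[3]=6 > 5 → no swap
j=4: arr[4]=5 ≤ 5 → i=0, swap arr[0],arr[4] → 5 6 6 6 6 6 5 6 5
j=5: arr[5]=6 > 5 → no swap
j=6: arr[6]=5 ≤ 5 → i=1, swap arr[1],arr[6] → 5 5 6 6 6 6 6 6 5
j=7: arr[7]=6 > 5 → no swap
final swap arr[2],arr[8] → 5 5 5 6 6 6 6 6 6; return 2
p = 2; k-1 = 5 > 2 ⇒ right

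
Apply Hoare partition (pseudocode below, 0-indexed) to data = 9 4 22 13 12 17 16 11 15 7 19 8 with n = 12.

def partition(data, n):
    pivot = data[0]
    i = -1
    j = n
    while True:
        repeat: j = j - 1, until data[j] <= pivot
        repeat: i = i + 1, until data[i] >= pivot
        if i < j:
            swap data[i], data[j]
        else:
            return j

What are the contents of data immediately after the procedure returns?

8 4 7 13 12 17 16 11 15 22 19 9

pivot = data[0] = 9; i = -1, j = 12
j→11 (data[11]=8≤9), i→0 (data[0]=9≥9); i<j, swap → 8 4 22 13 12 17 16 11 15 7 19 9
j→9 (data[9]=7≤9), i→2 (data[2]=22≥9); i<j, swap → 8 4 7 13 12 17 16 11 15 22 19 9
j→2, i→3; i≥j, return j=2. data = 8 4 7 13 12 17 16 11 15 22 19 9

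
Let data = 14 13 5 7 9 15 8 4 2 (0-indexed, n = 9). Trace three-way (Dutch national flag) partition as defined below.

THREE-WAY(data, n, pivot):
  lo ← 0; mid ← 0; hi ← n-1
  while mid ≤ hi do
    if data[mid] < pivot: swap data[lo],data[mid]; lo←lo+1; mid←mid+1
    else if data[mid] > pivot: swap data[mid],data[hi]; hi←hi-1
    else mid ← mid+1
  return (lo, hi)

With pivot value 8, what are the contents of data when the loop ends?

2 4 5 7 8 15 9 13 14

lo=0 mid=0 hi=8
14>8: swap(0,8), hi=7 ⇒ 2 13 5 7 9 15 8 4 14
2<8: swap(0,0), lo=1 mid=1 ⇒ 2 13 5 7 9 15 8 4 14
13>8: swap(1,7), hi=6 ⇒ 2 4 5 7 9 15 8 13 14
4<8: swap(1,1), lo=2 mid=2 ⇒ 2 4 5 7 9 15 8 13 14
5<8: swap(2,2), lo=3 mid=3 ⇒ 2 4 5 7 9 15 8 13 14
7<8: swap(3,3), lo=4 mid=4 ⇒ 2 4 5 7 9 15 8 13 14
9>8: swap(4,6), hi=5 ⇒ 2 4 5 7 8 15 9 13 14
8=8: mid=5
15>8: swap(5,5), hi=4 ⇒ 2 4 5 7 8 15 9 13 14
done. lo=4 hi=4; data=2 4 5 7 8 15 9 13 14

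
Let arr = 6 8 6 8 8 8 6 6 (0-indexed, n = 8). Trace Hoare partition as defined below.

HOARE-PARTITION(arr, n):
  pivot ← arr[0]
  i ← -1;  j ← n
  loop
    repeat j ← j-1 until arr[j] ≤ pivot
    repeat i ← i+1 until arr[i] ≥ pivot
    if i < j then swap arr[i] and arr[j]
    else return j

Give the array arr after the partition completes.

pivot=6
j stops at 7 (6), i stops at 0 (6); swap ⇒ 6 8 6 8 8 8 6 6
j stops at 6 (6), i stops at 1 (8); swap ⇒ 6 6 6 8 8 8 8 6
j stops at 2, i stops at 2; i≥j ⇒ return 2. arr=6 6 6 8 8 8 8 6

6 6 6 8 8 8 8 6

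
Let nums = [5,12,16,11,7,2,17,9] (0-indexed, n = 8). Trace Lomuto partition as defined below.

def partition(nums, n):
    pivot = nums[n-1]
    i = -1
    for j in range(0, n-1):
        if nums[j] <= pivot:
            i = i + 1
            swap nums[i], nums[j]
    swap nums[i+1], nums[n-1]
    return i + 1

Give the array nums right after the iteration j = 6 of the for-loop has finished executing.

pivot = nums[7] = 9; i = -1
j=0: nums[0]=5 ≤ 9 → i=0, swap nums[0],nums[0] (no change) → [5,12,16,11,7,2,17,9]
j=1: nums[1]=12 > 9 → no swap
j=2: nums[2]=16 > 9 → no swap
j=3: nums[3]=11 > 9 → no swap
j=4: nums[4]=7 ≤ 9 → i=1, swap nums[1],nums[4] → [5,7,16,11,12,2,17,9]
j=5: nums[5]=2 ≤ 9 → i=2, swap nums[2],nums[5] → [5,7,2,11,12,16,17,9]
j=6: nums[6]=17 > 9 → no swap
(after j=6) nums = [5,7,2,11,12,16,17,9]

[5,7,2,11,12,16,17,9]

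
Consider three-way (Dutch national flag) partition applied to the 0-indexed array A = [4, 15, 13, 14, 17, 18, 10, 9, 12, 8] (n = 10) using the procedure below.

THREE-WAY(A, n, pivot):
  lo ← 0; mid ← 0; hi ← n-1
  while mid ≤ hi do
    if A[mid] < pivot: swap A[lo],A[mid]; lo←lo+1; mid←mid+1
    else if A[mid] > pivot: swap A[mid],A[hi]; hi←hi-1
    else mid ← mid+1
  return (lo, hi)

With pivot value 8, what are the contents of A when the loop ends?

lo=0 mid=0 hi=9
4<8: swap(0,0), lo=1 mid=1 ⇒ [4, 15, 13, 14, 17, 18, 10, 9, 12, 8]
15>8: swap(1,9), hi=8 ⇒ [4, 8, 13, 14, 17, 18, 10, 9, 12, 15]
8=8: mid=2
13>8: swap(2,8), hi=7 ⇒ [4, 8, 12, 14, 17, 18, 10, 9, 13, 15]
12>8: swap(2,7), hi=6 ⇒ [4, 8, 9, 14, 17, 18, 10, 12, 13, 15]
9>8: swap(2,6), hi=5 ⇒ [4, 8, 10, 14, 17, 18, 9, 12, 13, 15]
10>8: swap(2,5), hi=4 ⇒ [4, 8, 18, 14, 17, 10, 9, 12, 13, 15]
18>8: swap(2,4), hi=3 ⇒ [4, 8, 17, 14, 18, 10, 9, 12, 13, 15]
17>8: swap(2,3), hi=2 ⇒ [4, 8, 14, 17, 18, 10, 9, 12, 13, 15]
14>8: swap(2,2), hi=1 ⇒ [4, 8, 14, 17, 18, 10, 9, 12, 13, 15]
done. lo=1 hi=1; A=[4, 8, 14, 17, 18, 10, 9, 12, 13, 15]

[4, 8, 14, 17, 18, 10, 9, 12, 13, 15]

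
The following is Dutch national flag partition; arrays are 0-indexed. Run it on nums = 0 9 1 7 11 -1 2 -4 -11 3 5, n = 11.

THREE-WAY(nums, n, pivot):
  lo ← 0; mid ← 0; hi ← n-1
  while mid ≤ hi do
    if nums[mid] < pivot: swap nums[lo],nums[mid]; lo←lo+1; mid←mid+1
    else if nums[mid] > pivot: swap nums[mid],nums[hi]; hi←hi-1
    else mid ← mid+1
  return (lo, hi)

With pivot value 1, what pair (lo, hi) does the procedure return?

(4, 4)

pivot = 1; lo=0, mid=0, hi=10
nums[mid]=0<1: swap nums[0],nums[0]; lo=1,mid=1 → 0 9 1 7 11 -1 2 -4 -11 3 5
nums[mid]=9>1: swap nums[1],nums[10]; hi=9 → 0 5 1 7 11 -1 2 -4 -11 3 9
nums[mid]=5>1: swap nums[1],nums[9]; hi=8 → 0 3 1 7 11 -1 2 -4 -11 5 9
nums[mid]=3>1: swap nums[1],nums[8]; hi=7 → 0 -11 1 7 11 -1 2 -4 3 5 9
nums[mid]=-11<1: swap nums[1],nums[1]; lo=2,mid=2 → 0 -11 1 7 11 -1 2 -4 3 5 9
nums[mid]=1=1: mid=3
nums[mid]=7>1: swap nums[3],nums[7]; hi=6 → 0 -11 1 -4 11 -1 2 7 3 5 9
nums[mid]=-4<1: swap nums[2],nums[3]; lo=3,mid=4 → 0 -11 -4 1 11 -1 2 7 3 5 9
nums[mid]=11>1: swap nums[4],nums[6]; hi=5 → 0 -11 -4 1 2 -1 11 7 3 5 9
nums[mid]=2>1: swap nums[4],nums[5]; hi=4 → 0 -11 -4 1 -1 2 11 7 3 5 9
nums[mid]=-1<1: swap nums[3],nums[4]; lo=4,mid=5 → 0 -11 -4 -1 1 2 11 7 3 5 9
end: lo=4, hi=4; nums = 0 -11 -4 -1 1 2 11 7 3 5 9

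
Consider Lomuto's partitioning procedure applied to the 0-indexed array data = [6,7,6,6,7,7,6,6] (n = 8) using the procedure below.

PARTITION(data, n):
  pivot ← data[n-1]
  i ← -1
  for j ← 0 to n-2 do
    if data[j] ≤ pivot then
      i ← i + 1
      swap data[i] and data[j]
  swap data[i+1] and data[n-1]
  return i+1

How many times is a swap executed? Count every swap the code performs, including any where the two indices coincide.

pivot=6, i=-1
j=0: 6≤6, i=0, swap(0,0) ⇒ [6,7,6,6,7,7,6,6]
j=1: 7>6, skip
j=2: 6≤6, i=1, swap(1,2) ⇒ [6,6,7,6,7,7,6,6]
j=3: 6≤6, i=2, swap(2,3) ⇒ [6,6,6,7,7,7,6,6]
j=4: 7>6, skip
j=5: 7>6, skip
j=6: 6≤6, i=3, swap(3,6) ⇒ [6,6,6,6,7,7,7,6]
swap(4,7) ⇒ [6,6,6,6,6,7,7,7]; return 4

5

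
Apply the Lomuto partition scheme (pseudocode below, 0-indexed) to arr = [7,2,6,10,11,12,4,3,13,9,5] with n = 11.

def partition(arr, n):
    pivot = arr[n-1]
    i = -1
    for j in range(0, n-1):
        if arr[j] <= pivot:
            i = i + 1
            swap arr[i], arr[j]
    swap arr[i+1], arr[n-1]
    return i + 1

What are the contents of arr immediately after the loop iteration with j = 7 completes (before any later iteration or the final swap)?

[2,4,3,10,11,12,7,6,13,9,5]

pivot = arr[10] = 5; i = -1
j=0: arr[0]=7 > 5 → no swap
j=1: arr[1]=2 ≤ 5 → i=0, swap arr[0],arr[1] → [2,7,6,10,11,12,4,3,13,9,5]
j=2: arr[2]=6 > 5 → no swap
j=3: arr[3]=10 > 5 → no swap
j=4: arr[4]=11 > 5 → no swap
j=5: arr[5]=12 > 5 → no swap
j=6: arr[6]=4 ≤ 5 → i=1, swap arr[1],arr[6] → [2,4,6,10,11,12,7,3,13,9,5]
j=7: arr[7]=3 ≤ 5 → i=2, swap arr[2],arr[7] → [2,4,3,10,11,12,7,6,13,9,5]
(after j=7) arr = [2,4,3,10,11,12,7,6,13,9,5]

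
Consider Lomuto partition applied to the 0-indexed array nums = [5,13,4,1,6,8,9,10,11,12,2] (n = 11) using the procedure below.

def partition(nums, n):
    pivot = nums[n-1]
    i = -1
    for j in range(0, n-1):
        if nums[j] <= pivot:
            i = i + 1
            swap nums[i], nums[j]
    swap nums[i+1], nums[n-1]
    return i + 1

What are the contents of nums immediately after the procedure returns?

pivot = nums[10] = 2; i = -1
j=0: nums[0]=5 > 2 → no swap
j=1: nums[1]=13 > 2 → no swap
j=2: nums[2]=4 > 2 → no swap
j=3: nums[3]=1 ≤ 2 → i=0, swap nums[0],nums[3] → [1,13,4,5,6,8,9,10,11,12,2]
j=4: nums[4]=6 > 2 → no swap
j=5: nums[5]=8 > 2 → no swap
j=6: nums[6]=9 > 2 → no swap
j=7: nums[7]=10 > 2 → no swap
j=8: nums[8]=11 > 2 → no swap
j=9: nums[9]=12 > 2 → no swap
final swap nums[1],nums[10] → [1,2,4,5,6,8,9,10,11,12,13]; return 1

[1,2,4,5,6,8,9,10,11,12,13]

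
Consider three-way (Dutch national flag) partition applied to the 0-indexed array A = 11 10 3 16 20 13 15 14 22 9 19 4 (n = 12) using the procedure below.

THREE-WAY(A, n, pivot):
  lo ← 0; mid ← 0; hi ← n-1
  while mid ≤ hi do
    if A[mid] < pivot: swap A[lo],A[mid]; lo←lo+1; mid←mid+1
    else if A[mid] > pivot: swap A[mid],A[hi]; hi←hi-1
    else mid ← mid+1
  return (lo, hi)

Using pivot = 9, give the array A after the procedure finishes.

pivot = 9; lo=0, mid=0, hi=11
A[mid]=11>9: swap A[0],A[11]; hi=10 → 4 10 3 16 20 13 15 14 22 9 19 11
A[mid]=4<9: swap A[0],A[0]; lo=1,mid=1 → 4 10 3 16 20 13 15 14 22 9 19 11
A[mid]=10>9: swap A[1],A[10]; hi=9 → 4 19 3 16 20 13 15 14 22 9 10 11
A[mid]=19>9: swap A[1],A[9]; hi=8 → 4 9 3 16 20 13 15 14 22 19 10 11
A[mid]=9=9: mid=2
A[mid]=3<9: swap A[1],A[2]; lo=2,mid=3 → 4 3 9 16 20 13 15 14 22 19 10 11
A[mid]=16>9: swap A[3],A[8]; hi=7 → 4 3 9 22 20 13 15 14 16 19 10 11
A[mid]=22>9: swap A[3],A[7]; hi=6 → 4 3 9 14 20 13 15 22 16 19 10 11
A[mid]=14>9: swap A[3],A[6]; hi=5 → 4 3 9 15 20 13 14 22 16 19 10 11
A[mid]=15>9: swap A[3],A[5]; hi=4 → 4 3 9 13 20 15 14 22 16 19 10 11
A[mid]=13>9: swap A[3],A[4]; hi=3 → 4 3 9 20 13 15 14 22 16 19 10 11
A[mid]=20>9: swap A[3],A[3]; hi=2 → 4 3 9 20 13 15 14 22 16 19 10 11
end: lo=2, hi=2; A = 4 3 9 20 13 15 14 22 16 19 10 11

4 3 9 20 13 15 14 22 16 19 10 11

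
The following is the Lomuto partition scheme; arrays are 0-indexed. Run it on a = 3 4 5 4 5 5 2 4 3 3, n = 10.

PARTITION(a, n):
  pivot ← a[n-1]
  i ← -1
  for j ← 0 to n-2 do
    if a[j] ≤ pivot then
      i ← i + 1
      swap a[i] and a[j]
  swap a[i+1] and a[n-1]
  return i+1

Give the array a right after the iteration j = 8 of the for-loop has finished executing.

pivot = a[9] = 3; i = -1
j=0: a[0]=3 ≤ 3 → i=0, swap a[0],a[0] (no change) → 3 4 5 4 5 5 2 4 3 3
j=1: a[1]=4 > 3 → no swap
j=2: a[2]=5 > 3 → no swap
j=3: a[3]=4 > 3 → no swap
j=4: a[4]=5 > 3 → no swap
j=5: a[5]=5 > 3 → no swap
j=6: a[6]=2 ≤ 3 → i=1, swap a[1],a[6] → 3 2 5 4 5 5 4 4 3 3
j=7: a[7]=4 > 3 → no swap
j=8: a[8]=3 ≤ 3 → i=2, swap a[2],a[8] → 3 2 3 4 5 5 4 4 5 3
(after j=8) a = 3 2 3 4 5 5 4 4 5 3

3 2 3 4 5 5 4 4 5 3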